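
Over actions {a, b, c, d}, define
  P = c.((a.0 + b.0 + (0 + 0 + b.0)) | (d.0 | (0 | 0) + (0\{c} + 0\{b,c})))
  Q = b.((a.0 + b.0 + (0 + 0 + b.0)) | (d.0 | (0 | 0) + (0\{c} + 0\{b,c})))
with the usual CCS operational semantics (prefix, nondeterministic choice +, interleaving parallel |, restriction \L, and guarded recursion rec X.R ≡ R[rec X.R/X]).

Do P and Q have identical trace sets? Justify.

P's transition system — 5 states:
  u0 = c.((a.0 + b.0 + (0 + 0 + b.0)) | (d.0 | (0 | 0) + (0\{c} + 0\{b,c}))) :: -c-> u1
  u1 = (a.0 + b.0 + (0 + 0 + b.0)) | (d.0 | (0 | 0) + (0\{c} + 0\{b,c})) :: -a-> u2, -b-> u2, -d-> u3
  u2 = 0 | (d.0 | (0 | 0) + (0\{c} + 0\{b,c})) :: -d-> u4
  u3 = (a.0 + b.0 + (0 + 0 + b.0)) | (0 | (0 | 0)) :: -a-> u4, -b-> u4
  u4 = 0 | (0 | (0 | 0)) :: stopped
Q's transition system — 5 states:
  v0 = b.((a.0 + b.0 + (0 + 0 + b.0)) | (d.0 | (0 | 0) + (0\{c} + 0\{b,c}))) :: -b-> v1
  v1 = (a.0 + b.0 + (0 + 0 + b.0)) | (d.0 | (0 | 0) + (0\{c} + 0\{b,c})) :: -a-> v2, -b-> v2, -d-> v3
  v2 = 0 | (d.0 | (0 | 0) + (0\{c} + 0\{b,c})) :: -d-> v4
  v3 = (a.0 + b.0 + (0 + 0 + b.0)) | (0 | (0 | 0)) :: -a-> v4, -b-> v4
  v4 = 0 | (0 | (0 | 0)) :: stopped
Trace ⟨c⟩ through P, begin at {u0}:
  after c @ step 1: {u1}
  P completes σ.
Trace ⟨c⟩ through Q, begin at {v0}:
  after c @ step 1: ∅  — Q cannot continue

traces(P) ≠ traces(Q) — witness ⟨c⟩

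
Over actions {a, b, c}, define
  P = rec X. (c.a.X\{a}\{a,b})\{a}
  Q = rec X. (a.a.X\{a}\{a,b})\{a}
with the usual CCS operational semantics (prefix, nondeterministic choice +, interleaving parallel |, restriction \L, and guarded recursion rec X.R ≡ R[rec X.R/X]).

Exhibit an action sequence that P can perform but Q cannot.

P's transition system — 2 states:
  u0 = rec X. (c.a.X\{a}\{a,b})\{a} has moves —c→ u1
  u1 = (a.(rec X. (c.a.X\{a}\{a,b})\{a})\{a}\{a,b})\{a} has moves stopped
Q's transition system — 1 states:
  v0 = rec X. (a.a.X\{a}\{a,b})\{a} has moves stopped
Executing c from P (initial set {u0}):
  step 1 (c): {u1}
  — P admits the full trace.
Executing c from Q (initial set {v0}):
  step 1 (c): ∅  — Q cannot continue

c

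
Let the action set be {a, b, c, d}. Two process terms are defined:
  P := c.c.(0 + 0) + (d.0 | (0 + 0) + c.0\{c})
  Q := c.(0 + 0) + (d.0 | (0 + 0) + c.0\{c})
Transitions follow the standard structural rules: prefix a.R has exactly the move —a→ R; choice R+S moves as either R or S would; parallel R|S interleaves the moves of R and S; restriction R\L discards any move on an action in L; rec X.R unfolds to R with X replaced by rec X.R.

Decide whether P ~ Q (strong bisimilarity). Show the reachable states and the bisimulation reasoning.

Reachable graph of P (5 states):
  s0 = c.c.(0 + 0) + (d.0 | (0 + 0) + c.0\{c}) → ··c··> s1, ··c··> s2, ··d··> s3
  s1 = 0\{c} → deadlocked
  s2 = c.(0 + 0) → ··c··> s4
  s3 = 0 | (0 + 0) → deadlocked
  s4 = 0 + 0 → deadlocked
Reachable graph of Q (4 states):
  t0 = c.(0 + 0) + (d.0 | (0 + 0) + c.0\{c}) → ··c··> t1, ··c··> t2, ··d··> t3
  t1 = 0 + 0 → deadlocked
  t2 = 0\{c} → deadlocked
  t3 = 0 | (0 + 0) → deadlocked
Coarsest stable partition (strong bisimilarity classes):
  B0 = {s0}
  B1 = {s1, s3, s4, t1, t2, t3}
  B2 = {s2}
  B3 = {t0}
s0 ∈ B0, t0 ∈ B3 → different blocks

NO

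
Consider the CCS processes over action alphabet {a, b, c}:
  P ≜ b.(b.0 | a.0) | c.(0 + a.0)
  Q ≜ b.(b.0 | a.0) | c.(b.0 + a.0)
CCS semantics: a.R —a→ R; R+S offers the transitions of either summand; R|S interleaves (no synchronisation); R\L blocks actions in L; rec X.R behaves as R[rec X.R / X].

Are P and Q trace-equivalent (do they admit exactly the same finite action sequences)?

LTS(P): 15 reachable states
  s0 = b.(b.0 | a.0) | c.(0 + a.0) ⊢ ··b··> s1, ··c··> s2
  s1 = b.0 | a.0 | c.(0 + a.0) ⊢ ··a··> s3, ··b··> s4, ··c··> s5
  s2 = b.(b.0 | a.0) | (0 + a.0) ⊢ ··a··> s6, ··b··> s5
  s3 = b.0 | 0 | c.(0 + a.0) ⊢ ··b··> s7, ··c··> s8
  s4 = 0 | a.0 | c.(0 + a.0) ⊢ ··a··> s7, ··c··> s9
  s5 = b.0 | a.0 | (0 + a.0) ⊢ ··a··> s10, ··a··> s8, ··b··> s9
  s6 = b.(b.0 | a.0) | 0 ⊢ ··b··> s10
  s7 = 0 | 0 | c.(0 + a.0) ⊢ ··c··> s11
  s8 = b.0 | 0 | (0 + a.0) ⊢ ··a··> s12, ··b··> s11
  s9 = 0 | a.0 | (0 + a.0) ⊢ ··a··> s11, ··a··> s13
  s10 = b.0 | a.0 | 0 ⊢ ··a··> s12, ··b··> s13
  s11 = 0 | 0 | (0 + a.0) ⊢ ··a··> s14
  s12 = b.0 | 0 | 0 ⊢ ··b··> s14
  s13 = 0 | a.0 | 0 ⊢ ··a··> s14
  s14 = 0 | 0 | 0 ⊢ (no moves)
LTS(Q): 15 reachable states
  t0 = b.(b.0 | a.0) | c.(b.0 + a.0) ⊢ ··b··> t1, ··c··> t2
  t1 = b.0 | a.0 | c.(b.0 + a.0) ⊢ ··a··> t3, ··b··> t4, ··c··> t5
  t2 = b.(b.0 | a.0) | (b.0 + a.0) ⊢ ··a··> t6, ··b··> t5, ··b··> t6
  t3 = b.0 | 0 | c.(b.0 + a.0) ⊢ ··b··> t7, ··c··> t8
  t4 = 0 | a.0 | c.(b.0 + a.0) ⊢ ··a··> t7, ··c··> t9
  t5 = b.0 | a.0 | (b.0 + a.0) ⊢ ··a··> t10, ··a··> t8, ··b··> t10, ··b··> t9
  t6 = b.(b.0 | a.0) | 0 ⊢ ··b··> t10
  t7 = 0 | 0 | c.(b.0 + a.0) ⊢ ··c··> t11
  t8 = b.0 | 0 | (b.0 + a.0) ⊢ ··a··> t12, ··b··> t11, ··b··> t12
  t9 = 0 | a.0 | (b.0 + a.0) ⊢ ··a··> t11, ··a··> t13, ··b··> t13
  t10 = b.0 | a.0 | 0 ⊢ ··a··> t12, ··b··> t13
  t11 = 0 | 0 | (b.0 + a.0) ⊢ ··a··> t14, ··b··> t14
  t12 = b.0 | 0 | 0 ⊢ ··b··> t14
  t13 = 0 | a.0 | 0 ⊢ ··a··> t14
  t14 = 0 | 0 | 0 ⊢ (no moves)
Trace ⟨bbcb⟩ through Q, begin at {t0}:
  step 1 (b): {t1}
  step 2 (b): {t4}
  step 3 (c): {t9}
  step 4 (b): {t13}
  Q completes σ.
Trace ⟨bbcb⟩ through P, begin at {s0}:
  step 1 (b): {s1}
  step 2 (b): {s4}
  step 3 (c): {s9}
  step 4 (b): ∅ (P stuck)

traces(P) ≠ traces(Q) — witness ⟨bbcb⟩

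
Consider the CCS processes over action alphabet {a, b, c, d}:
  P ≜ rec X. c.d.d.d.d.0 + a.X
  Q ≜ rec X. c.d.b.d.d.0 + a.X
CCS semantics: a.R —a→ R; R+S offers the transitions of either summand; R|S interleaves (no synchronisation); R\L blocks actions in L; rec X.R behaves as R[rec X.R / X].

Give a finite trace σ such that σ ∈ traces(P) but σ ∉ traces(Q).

P's transition system — 6 states:
  s0 = rec X. c.d.d.d.d.0 + a.X → --a--▸ s0, --c--▸ s1
  s1 = d.d.d.d.0 → --d--▸ s2
  s2 = d.d.d.0 → --d--▸ s3
  s3 = d.d.0 → --d--▸ s4
  s4 = d.0 → --d--▸ s5
  s5 = 0 → stopped
Q's transition system — 6 states:
  t0 = rec X. c.d.b.d.d.0 + a.X → --a--▸ t0, --c--▸ t1
  t1 = d.b.d.d.0 → --d--▸ t2
  t2 = b.d.d.0 → --b--▸ t3
  t3 = d.d.0 → --d--▸ t4
  t4 = d.0 → --d--▸ t5
  t5 = 0 → stopped
Trace ⟨cdd⟩ through P, begin at {s0}:
  after c @ step 1: {s1}
  after d @ step 2: {s2}
  after d @ step 3: {s3}
  P completes σ.
Trace ⟨cdd⟩ through Q, begin at {t0}:
  after c @ step 1: {t1}
  after d @ step 2: {t2}
  after d @ step 3: ∅  — Q cannot continue

cdd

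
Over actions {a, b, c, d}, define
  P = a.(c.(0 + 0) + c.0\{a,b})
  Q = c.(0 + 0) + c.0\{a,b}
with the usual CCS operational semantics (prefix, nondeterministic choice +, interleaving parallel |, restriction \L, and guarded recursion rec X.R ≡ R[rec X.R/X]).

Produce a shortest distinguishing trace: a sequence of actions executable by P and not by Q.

Reachable graph of P (4 states):
  p0 = a.(c.(0 + 0) + c.0\{a,b}) has moves -a-> p1
  p1 = c.(0 + 0) + c.0\{a,b} has moves -c-> p2, -c-> p3
  p2 = 0 + 0 has moves (no moves)
  p3 = 0\{a,b} has moves (no moves)
Reachable graph of Q (3 states):
  q0 = c.(0 + 0) + c.0\{a,b} has moves -c-> q1, -c-> q2
  q1 = 0 + 0 has moves (no moves)
  q2 = 0\{a,b} has moves (no moves)
Executing a from P (initial set {p0}):
  step 1 (a): {p1}
  — P admits the full trace.
Executing a from Q (initial set {q0}):
  step 1 (a): no successor for Q

a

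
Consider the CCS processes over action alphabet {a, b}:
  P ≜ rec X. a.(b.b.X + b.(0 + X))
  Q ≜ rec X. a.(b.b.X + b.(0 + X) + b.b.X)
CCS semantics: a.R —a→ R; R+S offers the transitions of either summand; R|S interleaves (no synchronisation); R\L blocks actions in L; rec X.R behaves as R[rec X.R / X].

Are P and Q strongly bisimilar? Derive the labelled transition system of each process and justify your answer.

P's transition system — 4 states:
  m0 = rec X. a.(b.b.X + b.(0 + X)) :: -a-> m1
  m1 = b.b.(rec X. a.(b.b.X + b.(0 + X))) + b.(0 + (rec X. a.(b.b.X + b.(0 + X)))) :: -b-> m2, -b-> m3
  m2 = 0 + (rec X. a.(b.b.X + b.(0 + X))) :: -a-> m1
  m3 = b.(rec X. a.(b.b.X + b.(0 + X))) :: -b-> m0
Q's transition system — 4 states:
  n0 = rec X. a.(b.b.X + b.(0 + X) + b.b.X) :: -a-> n1
  n1 = b.b.(rec X. a.(b.b.X + b.(0 + X) + b.b.X)) + b.(0 + (rec X. a.(b.b.X + b.(0 + X) + b.b.X))) + b.b.(rec X. a.(b.b.X + b.(0 + X) + b.b.X)) :: -b-> n2, -b-> n3
  n2 = 0 + (rec X. a.(b.b.X + b.(0 + X) + b.b.X)) :: -a-> n1
  n3 = b.(rec X. a.(b.b.X + b.(0 + X) + b.b.X)) :: -b-> n0
Coarsest stable partition (strong bisimilarity classes):
  B0 = {m0, m2, n0, n2}
  B1 = {m1, n1}
  B2 = {m3, n3}
m0 ∈ B0, n0 ∈ B0 → same block

YES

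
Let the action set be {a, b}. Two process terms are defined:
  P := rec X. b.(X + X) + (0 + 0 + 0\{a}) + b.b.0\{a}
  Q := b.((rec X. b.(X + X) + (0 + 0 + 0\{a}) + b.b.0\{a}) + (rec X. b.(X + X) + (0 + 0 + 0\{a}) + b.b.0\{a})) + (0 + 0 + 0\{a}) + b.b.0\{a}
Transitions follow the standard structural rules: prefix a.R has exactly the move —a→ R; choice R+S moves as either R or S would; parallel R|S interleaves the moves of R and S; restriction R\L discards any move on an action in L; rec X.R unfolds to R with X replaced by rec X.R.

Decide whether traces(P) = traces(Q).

LTS(P): 4 reachable states
  s0 = rec X. b.(X + X) + (0 + 0 + 0\{a}) + b.b.0\{a} :: --b--▸ s1, --b--▸ s2
  s1 = (rec X. b.(X + X) + (0 + 0 + 0\{a}) + b.b.0\{a}) + (rec X. b.(X + X) + (0 + 0 + 0\{a}) + b.b.0\{a}) :: --b--▸ s1, --b--▸ s2
  s2 = b.0\{a} :: --b--▸ s3
  s3 = 0\{a} :: stopped
LTS(Q): 4 reachable states
  t0 = b.((rec X. b.(X + X) + (0 + 0 + 0\{a}) + b.b.0\{a}) + (rec X. b.(X + X) + (0 + 0 + 0\{a}) + b.b.0\{a})) + (0 + 0 + 0\{a}) + b.b.0\{a} :: --b--▸ t1, --b--▸ t2
  t1 = (rec X. b.(X + X) + (0 + 0 + 0\{a}) + b.b.0\{a}) + (rec X. b.(X + X) + (0 + 0 + 0\{a}) + b.b.0\{a}) :: --b--▸ t1, --b--▸ t2
  t2 = b.0\{a} :: --b--▸ t3
  t3 = 0\{a} :: stopped
Bisimilarity quotient blocks:
  B0 = {s0, s1, t0, t1}
  B1 = {s2, t2}
  B2 = {s3, t3}
s0 ∈ B0, t0 ∈ B0 → same block
Bisimilar ⇒ trace-equivalent.

YES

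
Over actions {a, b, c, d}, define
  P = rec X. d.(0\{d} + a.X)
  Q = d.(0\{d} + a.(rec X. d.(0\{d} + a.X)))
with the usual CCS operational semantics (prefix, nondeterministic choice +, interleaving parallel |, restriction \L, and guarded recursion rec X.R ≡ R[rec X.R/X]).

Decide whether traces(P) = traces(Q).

LTS(P): 2 reachable states
  u0 = rec X. d.(0\{d} + a.X) :: =d=> u1
  u1 = 0\{d} + a.(rec X. d.(0\{d} + a.X)) :: =a=> u0
LTS(Q): 3 reachable states
  v0 = d.(0\{d} + a.(rec X. d.(0\{d} + a.X))) :: =d=> v1
  v1 = 0\{d} + a.(rec X. d.(0\{d} + a.X)) :: =a=> v2
  v2 = rec X. d.(0\{d} + a.X) :: =d=> v1
Partition-refinement fixed point:
  B0 = {u0, v0, v2}
  B1 = {u1, v1}
u0 ∈ B0, v0 ∈ B0 → same block
Bisimilar ⇒ trace-equivalent.

YES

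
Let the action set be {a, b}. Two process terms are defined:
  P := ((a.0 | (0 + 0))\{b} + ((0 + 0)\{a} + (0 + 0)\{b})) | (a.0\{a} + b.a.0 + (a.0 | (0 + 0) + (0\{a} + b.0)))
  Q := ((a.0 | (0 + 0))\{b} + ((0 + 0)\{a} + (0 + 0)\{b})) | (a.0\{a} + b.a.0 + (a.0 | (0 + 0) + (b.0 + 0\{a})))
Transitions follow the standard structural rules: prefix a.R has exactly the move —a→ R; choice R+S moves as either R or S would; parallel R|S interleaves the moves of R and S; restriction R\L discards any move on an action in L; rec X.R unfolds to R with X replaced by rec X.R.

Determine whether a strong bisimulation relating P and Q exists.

P's transition system — 10 states:
  s0 = ((a.0 | (0 + 0))\{b} + ((0 + 0)\{a} + (0 + 0)\{b})) | (a.0\{a} + b.a.0 + (a.0 | (0 + 0) + (0\{a} + b.0))) ⊢ =a=> s1, =a=> s2, =a=> s3, =b=> s4, =b=> s5
  s1 = ((a.0 | (0 + 0))\{b} + ((0 + 0)\{a} + (0 + 0)\{b})) | (0 | (0 + 0)) ⊢ =a=> s6
  s2 = ((a.0 | (0 + 0))\{b} + ((0 + 0)\{a} + (0 + 0)\{b})) | 0\{a} ⊢ =a=> s7
  s3 = (0 | (0 + 0))\{b} | (a.0\{a} + b.a.0 + (a.0 | (0 + 0) + (0\{a} + b.0))) ⊢ =a=> s6, =a=> s7, =b=> s8, =b=> s9
  s4 = ((a.0 | (0 + 0))\{b} + ((0 + 0)\{a} + (0 + 0)\{b})) | 0 ⊢ =a=> s8
  s5 = ((a.0 | (0 + 0))\{b} + ((0 + 0)\{a} + (0 + 0)\{b})) | a.0 ⊢ =a=> s4, =a=> s9
  s6 = (0 | (0 + 0))\{b} | (0 | (0 + 0)) ⊢ stopped
  s7 = (0 | (0 + 0))\{b} | 0\{a} ⊢ stopped
  s8 = (0 | (0 + 0))\{b} | 0 ⊢ stopped
  s9 = (0 | (0 + 0))\{b} | a.0 ⊢ =a=> s8
Q's transition system — 10 states:
  t0 = ((a.0 | (0 + 0))\{b} + ((0 + 0)\{a} + (0 + 0)\{b})) | (a.0\{a} + b.a.0 + (a.0 | (0 + 0) + (b.0 + 0\{a}))) ⊢ =a=> t1, =a=> t2, =a=> t3, =b=> t4, =b=> t5
  t1 = ((a.0 | (0 + 0))\{b} + ((0 + 0)\{a} + (0 + 0)\{b})) | (0 | (0 + 0)) ⊢ =a=> t6
  t2 = ((a.0 | (0 + 0))\{b} + ((0 + 0)\{a} + (0 + 0)\{b})) | 0\{a} ⊢ =a=> t7
  t3 = (0 | (0 + 0))\{b} | (a.0\{a} + b.a.0 + (a.0 | (0 + 0) + (b.0 + 0\{a}))) ⊢ =a=> t6, =a=> t7, =b=> t8, =b=> t9
  t4 = ((a.0 | (0 + 0))\{b} + ((0 + 0)\{a} + (0 + 0)\{b})) | 0 ⊢ =a=> t8
  t5 = ((a.0 | (0 + 0))\{b} + ((0 + 0)\{a} + (0 + 0)\{b})) | a.0 ⊢ =a=> t4, =a=> t9
  t6 = (0 | (0 + 0))\{b} | (0 | (0 + 0)) ⊢ stopped
  t7 = (0 | (0 + 0))\{b} | 0\{a} ⊢ stopped
  t8 = (0 | (0 + 0))\{b} | 0 ⊢ stopped
  t9 = (0 | (0 + 0))\{b} | a.0 ⊢ =a=> t8
Bisimilarity quotient blocks:
  B0 = {s0, t0}
  B1 = {s5, t5}
  B2 = {s1, s2, s4, s9, t1, t2, t4, t9}
  B3 = {s6, s7, s8, t6, t7, t8}
  B4 = {s3, t3}
s0 ∈ B0, t0 ∈ B0 → same block

bisimilar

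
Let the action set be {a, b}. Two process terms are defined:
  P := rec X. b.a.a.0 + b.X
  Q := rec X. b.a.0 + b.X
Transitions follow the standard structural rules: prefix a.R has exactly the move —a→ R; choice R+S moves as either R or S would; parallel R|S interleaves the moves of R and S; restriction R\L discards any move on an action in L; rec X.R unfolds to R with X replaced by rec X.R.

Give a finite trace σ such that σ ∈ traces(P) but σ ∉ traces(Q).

baa

LTS(P): 4 reachable states
  p0 = rec X. b.a.a.0 + b.X has moves -b-> p0, -b-> p1
  p1 = a.a.0 has moves -a-> p2
  p2 = a.0 has moves -a-> p3
  p3 = 0 has moves ∅
LTS(Q): 3 reachable states
  q0 = rec X. b.a.0 + b.X has moves -b-> q0, -b-> q1
  q1 = a.0 has moves -a-> q2
  q2 = 0 has moves ∅
Executing baa from P (initial set {p0}):
  [1] b ⇒ {p0, p1}
  [2] a ⇒ {p2}
  [3] a ⇒ {p3}
  P completes σ.
Executing baa from Q (initial set {q0}):
  [1] b ⇒ {q0, q1}
  [2] a ⇒ {q2}
  [3] a ⇒ ∅ (Q stuck)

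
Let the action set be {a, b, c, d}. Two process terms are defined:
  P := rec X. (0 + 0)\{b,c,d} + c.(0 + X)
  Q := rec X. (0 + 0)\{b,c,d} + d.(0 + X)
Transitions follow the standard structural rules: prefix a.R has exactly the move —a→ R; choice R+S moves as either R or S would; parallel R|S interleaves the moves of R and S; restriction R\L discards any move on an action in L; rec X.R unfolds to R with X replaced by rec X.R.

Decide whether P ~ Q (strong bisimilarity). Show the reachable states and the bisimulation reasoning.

LTS(P): 2 reachable states
  m0 = rec X. (0 + 0)\{b,c,d} + c.(0 + X) ⊢ =c=> m1
  m1 = 0 + (rec X. (0 + 0)\{b,c,d} + c.(0 + X)) ⊢ =c=> m1
LTS(Q): 2 reachable states
  n0 = rec X. (0 + 0)\{b,c,d} + d.(0 + X) ⊢ =d=> n1
  n1 = 0 + (rec X. (0 + 0)\{b,c,d} + d.(0 + X)) ⊢ =d=> n1
Partition-refinement fixed point:
  B0 = {m0, m1}
  B1 = {n0, n1}
m0 ∈ B0, n0 ∈ B1 → different blocks

not bisimilar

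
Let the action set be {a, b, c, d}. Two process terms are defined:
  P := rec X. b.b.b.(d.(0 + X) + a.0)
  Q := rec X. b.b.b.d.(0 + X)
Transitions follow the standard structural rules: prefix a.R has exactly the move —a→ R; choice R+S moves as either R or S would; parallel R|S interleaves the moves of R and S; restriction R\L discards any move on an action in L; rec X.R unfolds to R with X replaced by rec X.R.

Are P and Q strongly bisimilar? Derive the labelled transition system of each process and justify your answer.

NO

LTS(P): 6 reachable states
  s0 = rec X. b.b.b.(d.(0 + X) + a.0) | ··b··> s1
  s1 = b.b.(d.(0 + (rec X. b.b.b.(d.(0 + X) + a.0))) + a.0) | ··b··> s2
  s2 = b.(d.(0 + (rec X. b.b.b.(d.(0 + X) + a.0))) + a.0) | ··b··> s3
  s3 = d.(0 + (rec X. b.b.b.(d.(0 + X) + a.0))) + a.0 | ··a··> s4, ··d··> s5
  s4 = 0 | ∅
  s5 = 0 + (rec X. b.b.b.(d.(0 + X) + a.0)) | ··b··> s1
LTS(Q): 5 reachable states
  t0 = rec X. b.b.b.d.(0 + X) | ··b··> t1
  t1 = b.b.d.(0 + (rec X. b.b.b.d.(0 + X))) | ··b··> t2
  t2 = b.d.(0 + (rec X. b.b.b.d.(0 + X))) | ··b··> t3
  t3 = d.(0 + (rec X. b.b.b.d.(0 + X))) | ··d··> t4
  t4 = 0 + (rec X. b.b.b.d.(0 + X)) | ··b··> t1
Bisimilarity quotient blocks:
  B0 = {s0, s5}
  B1 = {s1}
  B2 = {s2}
  B3 = {s3}
  B4 = {s4}
  B5 = {t0, t4}
  B6 = {t1}
  B7 = {t2}
  B8 = {t3}
s0 ∈ B0, t0 ∈ B5 → different blocks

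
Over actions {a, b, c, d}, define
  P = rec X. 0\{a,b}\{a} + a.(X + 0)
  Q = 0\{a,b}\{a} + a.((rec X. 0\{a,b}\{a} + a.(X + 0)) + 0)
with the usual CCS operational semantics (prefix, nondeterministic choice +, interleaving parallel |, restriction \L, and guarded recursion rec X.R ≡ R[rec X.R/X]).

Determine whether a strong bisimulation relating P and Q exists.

Reachable graph of P (2 states):
  p0 = rec X. 0\{a,b}\{a} + a.(X + 0) → ··a··> p1
  p1 = (rec X. 0\{a,b}\{a} + a.(X + 0)) + 0 → ··a··> p1
Reachable graph of Q (2 states):
  q0 = 0\{a,b}\{a} + a.((rec X. 0\{a,b}\{a} + a.(X + 0)) + 0) → ··a··> q1
  q1 = (rec X. 0\{a,b}\{a} + a.(X + 0)) + 0 → ··a··> q1
Coarsest stable partition (strong bisimilarity classes):
  B0 = {p0, p1, q0, q1}
p0 ∈ B0, q0 ∈ B0 → same block

bisimilar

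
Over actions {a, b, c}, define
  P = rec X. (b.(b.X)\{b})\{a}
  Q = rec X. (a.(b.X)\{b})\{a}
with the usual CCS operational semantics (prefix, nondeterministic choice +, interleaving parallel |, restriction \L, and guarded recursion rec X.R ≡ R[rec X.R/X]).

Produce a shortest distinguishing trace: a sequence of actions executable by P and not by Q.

b

P's transition system — 2 states:
  m0 = rec X. (b.(b.X)\{b})\{a} | ··b··> m1
  m1 = (b.(rec X. (b.(b.X)\{b})\{a}))\{b}\{a} | deadlocked
Q's transition system — 1 states:
  n0 = rec X. (a.(b.X)\{b})\{a} | deadlocked
Executing b from P (initial set {m0}):
  step 1 (b): {m1}
  P completes σ.
Executing b from Q (initial set {n0}):
  step 1 (b): no successor for Q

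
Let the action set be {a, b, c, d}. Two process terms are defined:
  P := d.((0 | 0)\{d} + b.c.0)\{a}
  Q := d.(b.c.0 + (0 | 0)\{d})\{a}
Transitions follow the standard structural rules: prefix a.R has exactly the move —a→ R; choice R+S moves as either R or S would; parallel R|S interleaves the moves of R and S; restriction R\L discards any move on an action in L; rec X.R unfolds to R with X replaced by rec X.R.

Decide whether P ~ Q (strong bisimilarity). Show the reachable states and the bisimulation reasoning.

LTS(P): 4 reachable states
  s0 = d.((0 | 0)\{d} + b.c.0)\{a} ⊢ ··d··> s1
  s1 = ((0 | 0)\{d} + b.c.0)\{a} ⊢ ··b··> s2
  s2 = (c.0)\{a} ⊢ ··c··> s3
  s3 = 0\{a} ⊢ (no moves)
LTS(Q): 4 reachable states
  t0 = d.(b.c.0 + (0 | 0)\{d})\{a} ⊢ ··d··> t1
  t1 = (b.c.0 + (0 | 0)\{d})\{a} ⊢ ··b··> t2
  t2 = (c.0)\{a} ⊢ ··c··> t3
  t3 = 0\{a} ⊢ (no moves)
Bisimilarity quotient blocks:
  B0 = {s0, t0}
  B1 = {s1, t1}
  B2 = {s2, t2}
  B3 = {s3, t3}
s0 ∈ B0, t0 ∈ B0 → same block

P ~ Q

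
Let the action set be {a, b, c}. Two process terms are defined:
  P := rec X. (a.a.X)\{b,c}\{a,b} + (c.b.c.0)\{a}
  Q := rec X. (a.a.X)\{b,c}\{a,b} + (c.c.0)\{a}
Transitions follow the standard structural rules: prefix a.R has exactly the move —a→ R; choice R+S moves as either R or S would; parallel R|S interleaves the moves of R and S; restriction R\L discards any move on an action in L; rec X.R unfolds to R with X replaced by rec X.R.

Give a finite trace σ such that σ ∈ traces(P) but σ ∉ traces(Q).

cb

LTS(P): 4 reachable states
  p0 = rec X. (a.a.X)\{b,c}\{a,b} + (c.b.c.0)\{a} → -c-> p1
  p1 = (b.c.0)\{a} → -b-> p2
  p2 = (c.0)\{a} → -c-> p3
  p3 = 0\{a} → deadlocked
LTS(Q): 3 reachable states
  q0 = rec X. (a.a.X)\{b,c}\{a,b} + (c.c.0)\{a} → -c-> q1
  q1 = (c.0)\{a} → -c-> q2
  q2 = 0\{a} → deadlocked
Run σ = ⟨cb⟩ on P: start {p0}
  after c @ step 1: {p1}
  after b @ step 2: {p2}
  ✓ P
Run σ = ⟨cb⟩ on Q: start {q0}
  after c @ step 1: {q1}
  after b @ step 2: ∅  — Q cannot continue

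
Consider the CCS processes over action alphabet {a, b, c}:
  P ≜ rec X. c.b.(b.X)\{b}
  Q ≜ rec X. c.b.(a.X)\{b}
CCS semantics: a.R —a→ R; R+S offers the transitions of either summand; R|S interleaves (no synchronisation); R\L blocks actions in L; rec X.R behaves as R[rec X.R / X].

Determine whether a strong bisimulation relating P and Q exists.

LTS(P): 3 reachable states
  u0 = rec X. c.b.(b.X)\{b} :: --c--▸ u1
  u1 = b.(b.(rec X. c.b.(b.X)\{b}))\{b} :: --b--▸ u2
  u2 = (b.(rec X. c.b.(b.X)\{b}))\{b} :: ∅
LTS(Q): 5 reachable states
  v0 = rec X. c.b.(a.X)\{b} :: --c--▸ v1
  v1 = b.(a.(rec X. c.b.(a.X)\{b}))\{b} :: --b--▸ v2
  v2 = (a.(rec X. c.b.(a.X)\{b}))\{b} :: --a--▸ v3
  v3 = (rec X. c.b.(a.X)\{b})\{b} :: --c--▸ v4
  v4 = (b.(a.(rec X. c.b.(a.X)\{b}))\{b})\{b} :: ∅
Partition-refinement fixed point:
  B0 = {u0}
  B1 = {u1}
  B2 = {u2, v4}
  B3 = {v0}
  B4 = {v1}
  B5 = {v2}
  B6 = {v3}
u0 ∈ B0, v0 ∈ B3 → different blocks

NO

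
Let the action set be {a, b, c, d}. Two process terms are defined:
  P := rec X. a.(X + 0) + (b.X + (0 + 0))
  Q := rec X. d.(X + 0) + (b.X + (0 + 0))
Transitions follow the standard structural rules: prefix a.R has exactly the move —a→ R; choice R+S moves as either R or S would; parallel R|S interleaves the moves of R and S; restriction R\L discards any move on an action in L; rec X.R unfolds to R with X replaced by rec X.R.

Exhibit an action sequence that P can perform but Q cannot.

a

LTS(P): 2 reachable states
  p0 = rec X. a.(X + 0) + (b.X + (0 + 0)) → ··a··> p1, ··b··> p0
  p1 = (rec X. a.(X + 0) + (b.X + (0 + 0))) + 0 → ··a··> p1, ··b··> p0
LTS(Q): 2 reachable states
  q0 = rec X. d.(X + 0) + (b.X + (0 + 0)) → ··b··> q0, ··d··> q1
  q1 = (rec X. d.(X + 0) + (b.X + (0 + 0))) + 0 → ··b··> q0, ··d··> q1
Run σ = ⟨a⟩ on P: start {p0}
  [1] a ⇒ {p1}
  P completes σ.
Run σ = ⟨a⟩ on Q: start {q0}
  [1] a ⇒ ∅ (Q stuck)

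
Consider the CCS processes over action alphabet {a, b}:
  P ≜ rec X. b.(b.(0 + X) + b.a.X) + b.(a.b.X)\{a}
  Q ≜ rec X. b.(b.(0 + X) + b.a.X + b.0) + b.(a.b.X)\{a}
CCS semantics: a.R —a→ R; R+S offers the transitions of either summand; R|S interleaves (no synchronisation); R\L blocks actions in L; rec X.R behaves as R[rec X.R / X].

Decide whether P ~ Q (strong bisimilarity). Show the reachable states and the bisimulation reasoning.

not bisimilar

P's transition system — 5 states:
  p0 = rec X. b.(b.(0 + X) + b.a.X) + b.(a.b.X)\{a} | ··b··> p1, ··b··> p2
  p1 = (a.b.(rec X. b.(b.(0 + X) + b.a.X) + b.(a.b.X)\{a}))\{a} | deadlocked
  p2 = b.(0 + (rec X. b.(b.(0 + X) + b.a.X) + b.(a.b.X)\{a})) + b.a.(rec X. b.(b.(0 + X) + b.a.X) + b.(a.b.X)\{a}) | ··b··> p3, ··b··> p4
  p3 = 0 + (rec X. b.(b.(0 + X) + b.a.X) + b.(a.b.X)\{a}) | ··b··> p1, ··b··> p2
  p4 = a.(rec X. b.(b.(0 + X) + b.a.X) + b.(a.b.X)\{a}) | ··a··> p0
Q's transition system — 6 states:
  q0 = rec X. b.(b.(0 + X) + b.a.X + b.0) + b.(a.b.X)\{a} | ··b··> q1, ··b··> q2
  q1 = (a.b.(rec X. b.(b.(0 + X) + b.a.X + b.0) + b.(a.b.X)\{a}))\{a} | deadlocked
  q2 = b.(0 + (rec X. b.(b.(0 + X) + b.a.X + b.0) + b.(a.b.X)\{a})) + b.a.(rec X. b.(b.(0 + X) + b.a.X + b.0) + b.(a.b.X)\{a}) + b.0 | ··b··> q3, ··b··> q4, ··b··> q5
  q3 = 0 | deadlocked
  q4 = 0 + (rec X. b.(b.(0 + X) + b.a.X + b.0) + b.(a.b.X)\{a}) | ··b··> q1, ··b··> q2
  q5 = a.(rec X. b.(b.(0 + X) + b.a.X + b.0) + b.(a.b.X)\{a}) | ··a··> q0
Coarsest stable partition (strong bisimilarity classes):
  B0 = {p0, p3}
  B1 = {p2}
  B2 = {p4}
  B3 = {p1, q1, q3}
  B4 = {q0, q4}
  B5 = {q2}
  B6 = {q5}
p0 ∈ B0, q0 ∈ B4 → different blocks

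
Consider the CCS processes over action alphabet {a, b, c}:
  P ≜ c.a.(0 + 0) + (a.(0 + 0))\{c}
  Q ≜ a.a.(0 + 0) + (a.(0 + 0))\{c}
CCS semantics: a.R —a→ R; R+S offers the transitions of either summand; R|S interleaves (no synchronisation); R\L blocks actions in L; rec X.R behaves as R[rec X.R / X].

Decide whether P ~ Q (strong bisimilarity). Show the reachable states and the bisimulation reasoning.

NO

P's transition system — 4 states:
  u0 = c.a.(0 + 0) + (a.(0 + 0))\{c} :: ··a··> u1, ··c··> u2
  u1 = (0 + 0)\{c} :: (no moves)
  u2 = a.(0 + 0) :: ··a··> u3
  u3 = 0 + 0 :: (no moves)
Q's transition system — 4 states:
  v0 = a.a.(0 + 0) + (a.(0 + 0))\{c} :: ··a··> v1, ··a··> v2
  v1 = (0 + 0)\{c} :: (no moves)
  v2 = a.(0 + 0) :: ··a··> v3
  v3 = 0 + 0 :: (no moves)
Partition-refinement fixed point:
  B0 = {u0}
  B1 = {u2, v2}
  B2 = {u1, u3, v1, v3}
  B3 = {v0}
u0 ∈ B0, v0 ∈ B3 → different blocks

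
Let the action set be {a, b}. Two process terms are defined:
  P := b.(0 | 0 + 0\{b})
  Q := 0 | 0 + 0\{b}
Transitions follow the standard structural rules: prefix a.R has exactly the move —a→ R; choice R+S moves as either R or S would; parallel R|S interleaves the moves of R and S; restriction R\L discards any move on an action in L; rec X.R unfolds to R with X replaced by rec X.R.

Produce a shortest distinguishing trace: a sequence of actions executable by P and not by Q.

b

LTS(P): 2 reachable states
  s0 = b.(0 | 0 + 0\{b}) → =b=> s1
  s1 = 0 | 0 + 0\{b} → (no moves)
LTS(Q): 1 reachable states
  t0 = 0 | 0 + 0\{b} → (no moves)
Trace ⟨b⟩ through P, begin at {s0}:
  after b @ step 1: {s1}
  P completes σ.
Trace ⟨b⟩ through Q, begin at {t0}:
  after b @ step 1: ∅  — Q cannot continue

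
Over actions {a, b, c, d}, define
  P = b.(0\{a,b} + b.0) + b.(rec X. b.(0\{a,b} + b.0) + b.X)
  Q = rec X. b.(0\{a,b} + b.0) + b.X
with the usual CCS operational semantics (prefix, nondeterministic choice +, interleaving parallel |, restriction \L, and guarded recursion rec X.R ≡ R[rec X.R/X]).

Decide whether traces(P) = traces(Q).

LTS(P): 4 reachable states
  p0 = b.(0\{a,b} + b.0) + b.(rec X. b.(0\{a,b} + b.0) + b.X) has moves -b-> p1, -b-> p2
  p1 = 0\{a,b} + b.0 has moves -b-> p3
  p2 = rec X. b.(0\{a,b} + b.0) + b.X has moves -b-> p1, -b-> p2
  p3 = 0 has moves ·
LTS(Q): 3 reachable states
  q0 = rec X. b.(0\{a,b} + b.0) + b.X has moves -b-> q0, -b-> q1
  q1 = 0\{a,b} + b.0 has moves -b-> q2
  q2 = 0 has moves ·
Bisimilarity quotient blocks:
  B0 = {p0, p2, q0}
  B1 = {p1, q1}
  B2 = {p3, q2}
p0 ∈ B0, q0 ∈ B0 → same block
Bisimilar ⇒ trace-equivalent.

trace-equivalent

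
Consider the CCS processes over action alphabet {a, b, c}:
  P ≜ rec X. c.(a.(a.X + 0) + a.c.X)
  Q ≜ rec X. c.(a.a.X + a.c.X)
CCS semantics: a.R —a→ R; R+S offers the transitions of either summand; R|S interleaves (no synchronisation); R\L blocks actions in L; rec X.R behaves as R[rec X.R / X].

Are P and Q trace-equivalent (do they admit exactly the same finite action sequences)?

trace-equivalent

Reachable graph of P (4 states):
  s0 = rec X. c.(a.(a.X + 0) + a.c.X) → =c=> s1
  s1 = a.(a.(rec X. c.(a.(a.X + 0) + a.c.X)) + 0) + a.c.(rec X. c.(a.(a.X + 0) + a.c.X)) → =a=> s2, =a=> s3
  s2 = a.(rec X. c.(a.(a.X + 0) + a.c.X)) + 0 → =a=> s0
  s3 = c.(rec X. c.(a.(a.X + 0) + a.c.X)) → =c=> s0
Reachable graph of Q (4 states):
  t0 = rec X. c.(a.a.X + a.c.X) → =c=> t1
  t1 = a.a.(rec X. c.(a.a.X + a.c.X)) + a.c.(rec X. c.(a.a.X + a.c.X)) → =a=> t2, =a=> t3
  t2 = a.(rec X. c.(a.a.X + a.c.X)) → =a=> t0
  t3 = c.(rec X. c.(a.a.X + a.c.X)) → =c=> t0
Bisimilarity quotient blocks:
  B0 = {s0, t0}
  B1 = {s1, t1}
  B2 = {s3, t3}
  B3 = {s2, t2}
s0 ∈ B0, t0 ∈ B0 → same block
Bisimilar ⇒ trace-equivalent.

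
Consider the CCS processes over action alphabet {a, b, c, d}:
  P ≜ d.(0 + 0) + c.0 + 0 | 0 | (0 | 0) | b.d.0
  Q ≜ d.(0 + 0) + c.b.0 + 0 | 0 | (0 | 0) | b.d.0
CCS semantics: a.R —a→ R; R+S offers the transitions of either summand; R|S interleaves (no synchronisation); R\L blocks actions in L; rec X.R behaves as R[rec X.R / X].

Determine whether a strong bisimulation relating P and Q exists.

P ≁ Q

P's transition system — 5 states:
  m0 = d.(0 + 0) + c.0 + 0 | 0 | (0 | 0) | b.d.0 ⊢ ··b··> m1, ··c··> m2, ··d··> m3
  m1 = 0 | 0 | (0 | 0) | d.0 ⊢ ··d··> m4
  m2 = 0 ⊢ ·
  m3 = 0 + 0 ⊢ ·
  m4 = 0 | 0 | (0 | 0) | 0 ⊢ ·
Q's transition system — 6 states:
  n0 = d.(0 + 0) + c.b.0 + 0 | 0 | (0 | 0) | b.d.0 ⊢ ··b··> n1, ··c··> n2, ··d··> n3
  n1 = 0 | 0 | (0 | 0) | d.0 ⊢ ··d··> n4
  n2 = b.0 ⊢ ··b··> n5
  n3 = 0 + 0 ⊢ ·
  n4 = 0 | 0 | (0 | 0) | 0 ⊢ ·
  n5 = 0 ⊢ ·
Bisimilarity quotient blocks:
  B0 = {m0}
  B1 = {m1, n1}
  B2 = {m2, m3, m4, n3, n4, n5}
  B3 = {n0}
  B4 = {n2}
m0 ∈ B0, n0 ∈ B3 → different blocks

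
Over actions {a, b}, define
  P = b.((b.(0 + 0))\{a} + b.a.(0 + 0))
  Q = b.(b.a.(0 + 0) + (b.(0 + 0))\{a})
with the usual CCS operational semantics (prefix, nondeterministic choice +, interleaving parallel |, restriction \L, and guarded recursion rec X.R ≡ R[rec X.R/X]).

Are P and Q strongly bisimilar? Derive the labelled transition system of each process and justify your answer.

P ~ Q

LTS(P): 5 reachable states
  p0 = b.((b.(0 + 0))\{a} + b.a.(0 + 0)) has moves =b=> p1
  p1 = (b.(0 + 0))\{a} + b.a.(0 + 0) has moves =b=> p2, =b=> p3
  p2 = (0 + 0)\{a} has moves ·
  p3 = a.(0 + 0) has moves =a=> p4
  p4 = 0 + 0 has moves ·
LTS(Q): 5 reachable states
  q0 = b.(b.a.(0 + 0) + (b.(0 + 0))\{a}) has moves =b=> q1
  q1 = b.a.(0 + 0) + (b.(0 + 0))\{a} has moves =b=> q2, =b=> q3
  q2 = (0 + 0)\{a} has moves ·
  q3 = a.(0 + 0) has moves =a=> q4
  q4 = 0 + 0 has moves ·
Coarsest stable partition (strong bisimilarity classes):
  B0 = {p0, q0}
  B1 = {p1, q1}
  B2 = {p3, q3}
  B3 = {p2, p4, q2, q4}
p0 ∈ B0, q0 ∈ B0 → same block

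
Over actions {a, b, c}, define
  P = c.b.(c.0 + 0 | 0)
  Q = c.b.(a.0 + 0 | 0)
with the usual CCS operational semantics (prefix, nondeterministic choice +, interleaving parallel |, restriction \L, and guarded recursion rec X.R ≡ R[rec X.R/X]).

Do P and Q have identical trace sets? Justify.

traces(P) ≠ traces(Q) — witness ⟨cbc⟩

P's transition system — 4 states:
  s0 = c.b.(c.0 + 0 | 0) :: =c=> s1
  s1 = b.(c.0 + 0 | 0) :: =b=> s2
  s2 = c.0 + 0 | 0 :: =c=> s3
  s3 = 0 :: (no moves)
Q's transition system — 4 states:
  t0 = c.b.(a.0 + 0 | 0) :: =c=> t1
  t1 = b.(a.0 + 0 | 0) :: =b=> t2
  t2 = a.0 + 0 | 0 :: =a=> t3
  t3 = 0 :: (no moves)
Executing cbc from P (initial set {s0}):
  [1] c ⇒ {s1}
  [2] b ⇒ {s2}
  [3] c ⇒ {s3}
  P completes σ.
Executing cbc from Q (initial set {t0}):
  [1] c ⇒ {t1}
  [2] b ⇒ {t2}
  [3] c ⇒ ∅ (Q stuck)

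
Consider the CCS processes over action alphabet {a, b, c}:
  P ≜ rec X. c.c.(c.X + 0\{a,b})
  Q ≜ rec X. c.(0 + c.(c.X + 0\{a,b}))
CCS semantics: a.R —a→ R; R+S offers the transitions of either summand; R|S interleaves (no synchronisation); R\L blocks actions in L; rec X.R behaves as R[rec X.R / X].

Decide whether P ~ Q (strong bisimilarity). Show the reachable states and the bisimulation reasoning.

YES

P's transition system — 3 states:
  p0 = rec X. c.c.(c.X + 0\{a,b}) has moves --c--▸ p1
  p1 = c.(c.(rec X. c.c.(c.X + 0\{a,b})) + 0\{a,b}) has moves --c--▸ p2
  p2 = c.(rec X. c.c.(c.X + 0\{a,b})) + 0\{a,b} has moves --c--▸ p0
Q's transition system — 3 states:
  q0 = rec X. c.(0 + c.(c.X + 0\{a,b})) has moves --c--▸ q1
  q1 = 0 + c.(c.(rec X. c.(0 + c.(c.X + 0\{a,b}))) + 0\{a,b}) has moves --c--▸ q2
  q2 = c.(rec X. c.(0 + c.(c.X + 0\{a,b}))) + 0\{a,b} has moves --c--▸ q0
Coarsest stable partition (strong bisimilarity classes):
  B0 = {p0, p1, p2, q0, q1, q2}
p0 ∈ B0, q0 ∈ B0 → same block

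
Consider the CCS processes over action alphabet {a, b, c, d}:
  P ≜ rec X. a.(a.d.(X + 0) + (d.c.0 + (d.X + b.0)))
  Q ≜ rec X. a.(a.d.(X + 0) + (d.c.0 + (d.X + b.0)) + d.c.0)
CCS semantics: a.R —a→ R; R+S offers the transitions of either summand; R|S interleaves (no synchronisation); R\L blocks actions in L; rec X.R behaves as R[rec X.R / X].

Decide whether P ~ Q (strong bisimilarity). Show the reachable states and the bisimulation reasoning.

YES

Reachable graph of P (6 states):
  s0 = rec X. a.(a.d.(X + 0) + (d.c.0 + (d.X + b.0))) ⊢ ··a··> s1
  s1 = a.d.((rec X. a.(a.d.(X + 0) + (d.c.0 + (d.X + b.0)))) + 0) + (d.c.0 + (d.(rec X. a.(a.d.(X + 0) + (d.c.0 + (d.X + b.0)))) + b.0)) ⊢ ··a··> s2, ··b··> s3, ··d··> s0, ··d··> s4
  s2 = d.((rec X. a.(a.d.(X + 0) + (d.c.0 + (d.X + b.0)))) + 0) ⊢ ··d··> s5
  s3 = 0 ⊢ (no moves)
  s4 = c.0 ⊢ ··c··> s3
  s5 = (rec X. a.(a.d.(X + 0) + (d.c.0 + (d.X + b.0)))) + 0 ⊢ ··a··> s1
Reachable graph of Q (6 states):
  t0 = rec X. a.(a.d.(X + 0) + (d.c.0 + (d.X + b.0)) + d.c.0) ⊢ ··a··> t1
  t1 = a.d.((rec X. a.(a.d.(X + 0) + (d.c.0 + (d.X + b.0)) + d.c.0)) + 0) + (d.c.0 + (d.(rec X. a.(a.d.(X + 0) + (d.c.0 + (d.X + b.0)) + d.c.0)) + b.0)) + d.c.0 ⊢ ··a··> t2, ··b··> t3, ··d··> t0, ··d··> t4
  t2 = d.((rec X. a.(a.d.(X + 0) + (d.c.0 + (d.X + b.0)) + d.c.0)) + 0) ⊢ ··d··> t5
  t3 = 0 ⊢ (no moves)
  t4 = c.0 ⊢ ··c··> t3
  t5 = (rec X. a.(a.d.(X + 0) + (d.c.0 + (d.X + b.0)) + d.c.0)) + 0 ⊢ ··a··> t1
Bisimilarity quotient blocks:
  B0 = {s0, s5, t0, t5}
  B1 = {s1, t1}
  B2 = {s3, t3}
  B3 = {s4, t4}
  B4 = {s2, t2}
s0 ∈ B0, t0 ∈ B0 → same block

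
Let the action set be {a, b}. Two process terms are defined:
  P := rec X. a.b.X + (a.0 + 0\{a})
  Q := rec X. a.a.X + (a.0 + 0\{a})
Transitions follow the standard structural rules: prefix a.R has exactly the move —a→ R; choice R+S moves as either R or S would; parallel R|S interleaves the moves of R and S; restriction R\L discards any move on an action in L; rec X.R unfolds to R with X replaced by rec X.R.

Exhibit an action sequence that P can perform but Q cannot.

ab

P's transition system — 3 states:
  u0 = rec X. a.b.X + (a.0 + 0\{a}) ⊢ —a→ u1, —a→ u2
  u1 = 0 ⊢ deadlocked
  u2 = b.(rec X. a.b.X + (a.0 + 0\{a})) ⊢ —b→ u0
Q's transition system — 3 states:
  v0 = rec X. a.a.X + (a.0 + 0\{a}) ⊢ —a→ v1, —a→ v2
  v1 = 0 ⊢ deadlocked
  v2 = a.(rec X. a.a.X + (a.0 + 0\{a})) ⊢ —a→ v0
Trace ⟨ab⟩ through P, begin at {u0}:
  step 1 (a): {u1, u2}
  step 2 (b): {u0}
  ✓ P
Trace ⟨ab⟩ through Q, begin at {v0}:
  step 1 (a): {v1, v2}
  step 2 (b): ∅ (Q stuck)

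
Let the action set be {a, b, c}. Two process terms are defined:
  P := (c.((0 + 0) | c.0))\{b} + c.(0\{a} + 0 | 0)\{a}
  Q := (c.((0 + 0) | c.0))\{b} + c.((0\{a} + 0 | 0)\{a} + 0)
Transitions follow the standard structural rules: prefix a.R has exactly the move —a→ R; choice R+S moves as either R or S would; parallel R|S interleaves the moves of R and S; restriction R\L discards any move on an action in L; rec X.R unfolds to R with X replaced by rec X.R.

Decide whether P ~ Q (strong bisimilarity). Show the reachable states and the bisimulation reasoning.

bisimilar

Reachable graph of P (4 states):
  m0 = (c.((0 + 0) | c.0))\{b} + c.(0\{a} + 0 | 0)\{a} → -c-> m1, -c-> m2
  m1 = ((0 + 0) | c.0)\{b} → -c-> m3
  m2 = (0\{a} + 0 | 0)\{a} → (no moves)
  m3 = ((0 + 0) | 0)\{b} → (no moves)
Reachable graph of Q (4 states):
  n0 = (c.((0 + 0) | c.0))\{b} + c.((0\{a} + 0 | 0)\{a} + 0) → -c-> n1, -c-> n2
  n1 = ((0 + 0) | c.0)\{b} → -c-> n3
  n2 = (0\{a} + 0 | 0)\{a} + 0 → (no moves)
  n3 = ((0 + 0) | 0)\{b} → (no moves)
Coarsest stable partition (strong bisimilarity classes):
  B0 = {m0, n0}
  B1 = {m1, n1}
  B2 = {m2, m3, n2, n3}
m0 ∈ B0, n0 ∈ B0 → same block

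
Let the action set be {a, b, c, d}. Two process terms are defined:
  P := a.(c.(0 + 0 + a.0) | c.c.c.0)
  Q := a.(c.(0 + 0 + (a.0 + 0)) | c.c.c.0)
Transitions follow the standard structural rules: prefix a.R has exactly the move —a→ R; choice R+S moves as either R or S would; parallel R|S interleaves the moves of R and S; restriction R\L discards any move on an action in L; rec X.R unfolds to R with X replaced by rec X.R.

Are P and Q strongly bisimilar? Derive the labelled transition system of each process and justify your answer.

Reachable graph of P (13 states):
  p0 = a.(c.(0 + 0 + a.0) | c.c.c.0) has moves =a=> p1
  p1 = c.(0 + 0 + a.0) | c.c.c.0 has moves =c=> p2, =c=> p3
  p2 = (0 + 0 + a.0) | c.c.c.0 has moves =a=> p4, =c=> p5
  p3 = c.(0 + 0 + a.0) | c.c.0 has moves =c=> p5, =c=> p6
  p4 = 0 | c.c.c.0 has moves =c=> p7
  p5 = (0 + 0 + a.0) | c.c.0 has moves =a=> p7, =c=> p8
  p6 = c.(0 + 0 + a.0) | c.0 has moves =c=> p8, =c=> p9
  p7 = 0 | c.c.0 has moves =c=> p10
  p8 = (0 + 0 + a.0) | c.0 has moves =a=> p10, =c=> p11
  p9 = c.(0 + 0 + a.0) | 0 has moves =c=> p11
  p10 = 0 | c.0 has moves =c=> p12
  p11 = (0 + 0 + a.0) | 0 has moves =a=> p12
  p12 = 0 | 0 has moves ·
Reachable graph of Q (13 states):
  q0 = a.(c.(0 + 0 + (a.0 + 0)) | c.c.c.0) has moves =a=> q1
  q1 = c.(0 + 0 + (a.0 + 0)) | c.c.c.0 has moves =c=> q2, =c=> q3
  q2 = (0 + 0 + (a.0 + 0)) | c.c.c.0 has moves =a=> q4, =c=> q5
  q3 = c.(0 + 0 + (a.0 + 0)) | c.c.0 has moves =c=> q5, =c=> q6
  q4 = 0 | c.c.c.0 has moves =c=> q7
  q5 = (0 + 0 + (a.0 + 0)) | c.c.0 has moves =a=> q7, =c=> q8
  q6 = c.(0 + 0 + (a.0 + 0)) | c.0 has moves =c=> q8, =c=> q9
  q7 = 0 | c.c.0 has moves =c=> q10
  q8 = (0 + 0 + (a.0 + 0)) | c.0 has moves =a=> q10, =c=> q11
  q9 = c.(0 + 0 + (a.0 + 0)) | 0 has moves =c=> q11
  q10 = 0 | c.0 has moves =c=> q12
  q11 = (0 + 0 + (a.0 + 0)) | 0 has moves =a=> q12
  q12 = 0 | 0 has moves ·
Partition-refinement fixed point:
  B0 = {p0, q0}
  B1 = {p1, q1}
  B2 = {p2, q2}
  B3 = {p4, q4}
  B4 = {p7, q7}
  B5 = {p10, q10}
  B6 = {p12, q12}
  B7 = {p5, q5}
  B8 = {p8, q8}
  B9 = {p11, q11}
  B10 = {p3, q3}
  B11 = {p6, q6}
  B12 = {p9, q9}
p0 ∈ B0, q0 ∈ B0 → same block

YES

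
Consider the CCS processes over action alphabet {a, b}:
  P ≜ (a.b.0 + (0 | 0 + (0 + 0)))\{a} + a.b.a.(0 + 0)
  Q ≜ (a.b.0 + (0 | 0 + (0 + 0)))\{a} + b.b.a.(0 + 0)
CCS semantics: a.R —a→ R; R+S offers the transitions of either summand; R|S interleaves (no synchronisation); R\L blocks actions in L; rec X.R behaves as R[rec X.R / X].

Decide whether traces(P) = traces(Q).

LTS(P): 4 reachable states
  s0 = (a.b.0 + (0 | 0 + (0 + 0)))\{a} + a.b.a.(0 + 0) has moves --a--▸ s1
  s1 = b.a.(0 + 0) has moves --b--▸ s2
  s2 = a.(0 + 0) has moves --a--▸ s3
  s3 = 0 + 0 has moves stopped
LTS(Q): 4 reachable states
  t0 = (a.b.0 + (0 | 0 + (0 + 0)))\{a} + b.b.a.(0 + 0) has moves --b--▸ t1
  t1 = b.a.(0 + 0) has moves --b--▸ t2
  t2 = a.(0 + 0) has moves --a--▸ t3
  t3 = 0 + 0 has moves stopped
Executing a from P (initial set {s0}):
  [1] a ⇒ {s1}
  ✓ P
Executing a from Q (initial set {t0}):
  [1] a ⇒ ∅ (Q stuck)

trace-distinct — witness ⟨a⟩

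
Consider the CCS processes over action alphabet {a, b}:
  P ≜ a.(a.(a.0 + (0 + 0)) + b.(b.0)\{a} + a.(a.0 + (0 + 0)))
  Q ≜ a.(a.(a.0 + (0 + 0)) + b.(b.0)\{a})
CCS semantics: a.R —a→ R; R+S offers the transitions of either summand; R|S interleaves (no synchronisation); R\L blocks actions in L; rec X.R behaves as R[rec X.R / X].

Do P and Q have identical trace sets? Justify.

LTS(P): 6 reachable states
  s0 = a.(a.(a.0 + (0 + 0)) + b.(b.0)\{a} + a.(a.0 + (0 + 0))) → ··a··> s1
  s1 = a.(a.0 + (0 + 0)) + b.(b.0)\{a} + a.(a.0 + (0 + 0)) → ··a··> s2, ··b··> s3
  s2 = a.0 + (0 + 0) → ··a··> s4
  s3 = (b.0)\{a} → ··b··> s5
  s4 = 0 → ·
  s5 = 0\{a} → ·
LTS(Q): 6 reachable states
  t0 = a.(a.(a.0 + (0 + 0)) + b.(b.0)\{a}) → ··a··> t1
  t1 = a.(a.0 + (0 + 0)) + b.(b.0)\{a} → ··a··> t2, ··b··> t3
  t2 = a.0 + (0 + 0) → ··a··> t4
  t3 = (b.0)\{a} → ··b··> t5
  t4 = 0 → ·
  t5 = 0\{a} → ·
Coarsest stable partition (strong bisimilarity classes):
  B0 = {s0, t0}
  B1 = {s1, t1}
  B2 = {s2, t2}
  B3 = {s4, s5, t4, t5}
  B4 = {s3, t3}
s0 ∈ B0, t0 ∈ B0 → same block
Bisimilar ⇒ trace-equivalent.

YES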